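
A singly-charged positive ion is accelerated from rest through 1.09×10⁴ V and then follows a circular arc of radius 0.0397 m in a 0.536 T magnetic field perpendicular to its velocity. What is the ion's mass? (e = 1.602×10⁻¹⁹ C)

m ≈ 3.33×10⁻²⁷ kg

Combine |q|V = ½mv² and r = mv/(|q|B): eliminate v to get m = qB²r²/(2V).
m = (1.602×10⁻¹⁹)(0.536)²(0.0397)²/(2·1.09×10⁴) ≈ 3.33×10⁻²⁷ kg.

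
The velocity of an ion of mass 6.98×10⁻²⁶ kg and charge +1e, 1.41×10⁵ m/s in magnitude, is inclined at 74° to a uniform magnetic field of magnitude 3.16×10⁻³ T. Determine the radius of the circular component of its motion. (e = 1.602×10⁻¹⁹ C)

v⊥ = v sinθ = 1.41×10⁵·sin74° ≈ 1.355×10⁵ m/s.
r = m v⊥/(|q|B) = (6.98×10⁻²⁶)(1.355×10⁵)/((1.602×10⁻¹⁹)(3.16×10⁻³)) ≈ 18.7 m.

r ≈ 18.7 m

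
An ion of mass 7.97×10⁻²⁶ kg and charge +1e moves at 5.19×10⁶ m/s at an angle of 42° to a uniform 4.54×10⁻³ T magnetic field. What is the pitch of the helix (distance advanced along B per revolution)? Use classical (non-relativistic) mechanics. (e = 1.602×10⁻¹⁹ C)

p ≈ 2660 m

v∥ = v cosθ = 5.19×10⁶·cos42° ≈ 3.857×10⁶ m/s.
T = 2πm/(|q|B) = 2π(7.97×10⁻²⁶)/((1.602×10⁻¹⁹)(4.54×10⁻³)) ≈ 6.885×10⁻⁴ s.
pitch = v∥ T = (3.857×10⁶)(6.885×10⁻⁴) ≈ 2660 m.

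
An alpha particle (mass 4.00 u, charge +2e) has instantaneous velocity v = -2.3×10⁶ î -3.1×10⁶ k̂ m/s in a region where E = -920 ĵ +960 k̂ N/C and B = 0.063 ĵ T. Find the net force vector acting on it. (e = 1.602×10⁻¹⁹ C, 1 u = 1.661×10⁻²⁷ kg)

v×B = (1.95×10⁵, 0, -1.45×10⁵) N/C.
E + v×B = (1.95×10⁵, -920, -1.44×10⁵) N/C.
F = q(E + v×B) = (3.204×10⁻¹⁹ C)·(1.95×10⁵, -920, -1.44×10⁵) = (6.26×10⁻¹⁴, -2.95×10⁻¹⁶, -4.61×10⁻¹⁴) N.

F ≈ (6.26×10⁻¹⁴, -2.95×10⁻¹⁶, -4.61×10⁻¹⁴) N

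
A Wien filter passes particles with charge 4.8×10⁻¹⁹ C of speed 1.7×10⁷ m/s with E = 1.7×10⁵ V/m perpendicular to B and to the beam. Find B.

B = 0.010 T

Balance of forces in the selector: qE = qvB ⇒ B = E/v.
B = 1.7×10⁵/1.7×10⁷ = 0.010 T.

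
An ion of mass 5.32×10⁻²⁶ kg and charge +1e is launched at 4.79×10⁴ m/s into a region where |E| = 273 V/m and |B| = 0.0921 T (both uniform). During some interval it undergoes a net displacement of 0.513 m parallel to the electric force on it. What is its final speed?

B does no work; ΔKE = |q|E d.
½mv_f² = ½mv₀² + |q|Ed = ½(5.32×10⁻²⁶)(4.79×10⁴)² + (1.602×10⁻¹⁹)(273)(0.513) ≈ 6.103×10⁻¹⁷ J + 2.244×10⁻¹⁷ J ≈ 8.347×10⁻¹⁷ J.
v_f = √(2·8.347×10⁻¹⁷/5.32×10⁻²⁶) ≈ 5.60×10⁴ m/s.

v_f ≈ 5.60×10⁴ m/s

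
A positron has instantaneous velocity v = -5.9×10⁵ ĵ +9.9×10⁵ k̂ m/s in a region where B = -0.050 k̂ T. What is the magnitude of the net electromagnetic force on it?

|F| ≈ 4.73×10⁻¹⁵ N

v×B = (2.95×10⁴, 0, 0) N/C.
F = q v×B = (1.602×10⁻¹⁹ C)·(2.95×10⁴, 0, 0) = (4.73×10⁻¹⁵, 0, 0) N.
|F| = 4.73×10⁻¹⁵ N.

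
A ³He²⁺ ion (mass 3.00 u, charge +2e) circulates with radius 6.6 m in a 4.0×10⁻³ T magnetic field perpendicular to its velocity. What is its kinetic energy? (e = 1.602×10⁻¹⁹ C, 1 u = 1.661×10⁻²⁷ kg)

v = |q|Br/m, then KE = ½mv² = (qBr)²/(2m).
v = (3.204×10⁻¹⁹)(4.0×10⁻³)(6.6)/4.983×10⁻²⁷ ≈ 1.697×10⁶ m/s.
KE = ½(4.983×10⁻²⁷)(1.697×10⁶)² ≈ 7.2×10⁻¹⁵ J.

KE ≈ 7.2×10⁻¹⁵ J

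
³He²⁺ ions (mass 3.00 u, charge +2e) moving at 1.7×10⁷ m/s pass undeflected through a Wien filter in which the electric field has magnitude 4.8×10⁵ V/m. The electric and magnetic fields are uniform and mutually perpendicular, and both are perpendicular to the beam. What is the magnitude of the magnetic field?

B = 0.028 T

Balance of forces in the selector: qE = qvB ⇒ B = E/v.
B = 4.8×10⁵/1.7×10⁷ = 0.028 T.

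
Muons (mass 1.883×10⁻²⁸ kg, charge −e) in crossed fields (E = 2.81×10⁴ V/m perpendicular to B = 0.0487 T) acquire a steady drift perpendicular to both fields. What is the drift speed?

The E×B drift speed is v_d = E/B.
v_d = 2.81×10⁴/0.0487 = 5.77×10⁵ m/s.

v_d ≈ 5.77×10⁵ m/s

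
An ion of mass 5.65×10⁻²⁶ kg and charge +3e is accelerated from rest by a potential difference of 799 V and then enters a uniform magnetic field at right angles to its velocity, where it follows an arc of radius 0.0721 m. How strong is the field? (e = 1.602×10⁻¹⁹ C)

B ≈ 0.190 T

v = √(2|q|V/m) = √(2·4.806×10⁻¹⁹·799/5.65×10⁻²⁶) ≈ 1.166×10⁵ m/s.
B = mv/(|q|r) = (5.65×10⁻²⁶)(1.166×10⁵)/((4.806×10⁻¹⁹)(0.0721)) ≈ 0.190 T.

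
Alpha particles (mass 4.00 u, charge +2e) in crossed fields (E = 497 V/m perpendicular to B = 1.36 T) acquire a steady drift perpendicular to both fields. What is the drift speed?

In crossed fields the guiding centre drifts at v_d = |E×B|/B² = E/B, independent of charge and mass.
v_d = 497/1.36 = 365 m/s.

v_d ≈ 365 m/s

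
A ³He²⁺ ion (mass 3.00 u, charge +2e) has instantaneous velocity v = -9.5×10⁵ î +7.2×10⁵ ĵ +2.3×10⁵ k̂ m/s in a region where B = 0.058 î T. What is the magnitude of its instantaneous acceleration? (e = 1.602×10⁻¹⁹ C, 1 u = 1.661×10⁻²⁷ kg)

v×B = (0, 1.33×10⁴, -4.18×10⁴) N/C.
F = q v×B = (3.204×10⁻¹⁹ C)·(0, 1.33×10⁴, -4.18×10⁴) = (0, 4.27×10⁻¹⁵, -1.34×10⁻¹⁴) N.
|a| = |F|/m = 1.405×10⁻¹⁴/4.983×10⁻²⁷ ≈ 2.82×10¹² m/s².

|a| ≈ 2.82×10¹² m/s²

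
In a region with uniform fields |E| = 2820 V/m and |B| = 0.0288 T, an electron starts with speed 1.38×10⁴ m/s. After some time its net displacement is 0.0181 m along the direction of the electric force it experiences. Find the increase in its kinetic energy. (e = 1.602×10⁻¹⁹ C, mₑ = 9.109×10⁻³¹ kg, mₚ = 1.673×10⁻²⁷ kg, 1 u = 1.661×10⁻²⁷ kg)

ΔKE ≈ 8.18×10⁻¹⁸ J

The magnetic force is always ⟂ v and does no work; only the electric force changes KE.
ΔKE = F_E · d = |q|E d = (1.602×10⁻¹⁹)(2820)(0.0181) ≈ 8.18×10⁻¹⁸ J.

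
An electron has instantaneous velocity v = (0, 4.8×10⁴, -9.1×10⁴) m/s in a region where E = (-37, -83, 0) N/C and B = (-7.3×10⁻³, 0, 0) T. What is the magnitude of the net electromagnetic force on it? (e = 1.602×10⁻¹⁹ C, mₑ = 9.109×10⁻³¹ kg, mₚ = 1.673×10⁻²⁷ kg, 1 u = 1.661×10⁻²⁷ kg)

v×B = (0, 664, 350) N/C.
E + v×B = (-37.0, 581, 350) N/C.
F = q(E + v×B) = (−1.602×10⁻¹⁹ C)·(-37.0, 581, 350) = (5.93×10⁻¹⁸, -9.31×10⁻¹⁷, -5.61×10⁻¹⁷) N.
|F| = 1.09×10⁻¹⁶ N.

|F| ≈ 1.09×10⁻¹⁶ N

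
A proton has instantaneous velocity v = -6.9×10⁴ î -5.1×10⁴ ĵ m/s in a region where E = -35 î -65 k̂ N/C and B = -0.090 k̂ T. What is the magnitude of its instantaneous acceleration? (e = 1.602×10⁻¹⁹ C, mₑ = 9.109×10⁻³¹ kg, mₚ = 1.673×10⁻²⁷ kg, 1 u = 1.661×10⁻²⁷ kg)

v×B = (4590, -6210, 0) N/C.
E + v×B = (4560, -6210, -65.0) N/C.
F = q(E + v×B) = (1.602×10⁻¹⁹ C)·(4560, -6210, -65.0) = (7.30×10⁻¹⁶, -9.95×10⁻¹⁶, -1.04×10⁻¹⁷) N.
|a| = |F|/m = 1.234×10⁻¹⁵/1.673×10⁻²⁷ ≈ 7.37×10¹¹ m/s².

|a| ≈ 7.37×10¹¹ m/s²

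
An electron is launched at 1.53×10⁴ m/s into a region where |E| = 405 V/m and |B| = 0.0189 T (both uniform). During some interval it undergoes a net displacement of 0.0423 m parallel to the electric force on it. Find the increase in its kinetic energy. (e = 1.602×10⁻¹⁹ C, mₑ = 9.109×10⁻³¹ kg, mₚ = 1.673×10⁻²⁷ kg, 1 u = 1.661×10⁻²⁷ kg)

The magnetic force is always ⟂ v and does no work; only the electric force changes KE.
ΔKE = F_E · d = |q|E d = (1.602×10⁻¹⁹)(405)(0.0423) ≈ 2.74×10⁻¹⁸ J.

ΔKE ≈ 2.74×10⁻¹⁸ J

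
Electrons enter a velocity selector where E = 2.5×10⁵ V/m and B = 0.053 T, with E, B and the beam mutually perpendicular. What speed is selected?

v = 4.7×10⁶ m/s

Straight-line motion ⇒ electric and magnetic forces cancel, so E = vB.
v = E/B = 2.5×10⁵/0.053 = 4.7×10⁶ m/s.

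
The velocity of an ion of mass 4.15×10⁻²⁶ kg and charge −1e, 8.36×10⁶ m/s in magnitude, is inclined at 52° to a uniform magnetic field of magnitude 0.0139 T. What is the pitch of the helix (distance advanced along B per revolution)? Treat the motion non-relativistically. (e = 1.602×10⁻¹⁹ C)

v∥ = v cosθ = 8.36×10⁶·cos52° ≈ 5.147×10⁶ m/s.
T = 2πm/(|q|B) = 2π(4.15×10⁻²⁶)/((1.602×10⁻¹⁹)(0.0139)) ≈ 1.171×10⁻⁴ s.
pitch = v∥ T = (5.147×10⁶)(1.171×10⁻⁴) ≈ 603 m.

p ≈ 603 m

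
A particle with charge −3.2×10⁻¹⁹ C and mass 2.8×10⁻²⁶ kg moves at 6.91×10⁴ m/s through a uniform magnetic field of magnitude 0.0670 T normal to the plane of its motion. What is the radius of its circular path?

The magnetic force provides the centripetal force: |q|vB = mv²/r.
r = mv/(|q|B) = (2.8×10⁻²⁶)(6.91×10⁴)/((3.2×10⁻¹⁹)(0.0670)) ≈ 0.0902 m.

r ≈ 0.0902 m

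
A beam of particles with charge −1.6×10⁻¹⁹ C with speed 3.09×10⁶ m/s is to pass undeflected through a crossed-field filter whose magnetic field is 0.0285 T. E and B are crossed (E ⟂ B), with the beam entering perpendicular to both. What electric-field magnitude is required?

E = 8.81×10⁴ V/m

For straight-line motion qE = qvB, so E = vB.
E = 3.09×10⁶ × 0.0285 = 8.81×10⁴ V/m.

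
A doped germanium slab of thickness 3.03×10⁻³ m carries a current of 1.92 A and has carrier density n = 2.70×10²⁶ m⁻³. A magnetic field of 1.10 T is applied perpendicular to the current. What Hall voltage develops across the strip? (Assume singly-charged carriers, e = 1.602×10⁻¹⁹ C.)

V_H = IB/(n e t).
V_H = (1.92)(1.10)/((2.70×10²⁶)(1.602×10⁻¹⁹)(3.03×10⁻³)) ≈ 1.61×10⁻⁵ V.

V_H ≈ 1.61×10⁻⁵ V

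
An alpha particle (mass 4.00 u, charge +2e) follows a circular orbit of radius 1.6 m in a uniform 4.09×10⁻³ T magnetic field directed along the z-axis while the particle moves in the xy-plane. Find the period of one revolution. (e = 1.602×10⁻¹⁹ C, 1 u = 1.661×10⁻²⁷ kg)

T ≈ 3.19×10⁻⁵ s

The cyclotron period depends only on m, q, B: T = 2πm/(|q|B).
T = 2π(6.644×10⁻²⁷)/((3.204×10⁻¹⁹)(4.09×10⁻³)) ≈ 3.19×10⁻⁵ s.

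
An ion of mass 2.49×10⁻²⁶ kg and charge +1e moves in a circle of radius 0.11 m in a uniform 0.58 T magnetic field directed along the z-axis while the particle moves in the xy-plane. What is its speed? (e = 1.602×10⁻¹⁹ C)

From |q|vB = mv²/r, v = |q|Br/m.
v = (1.602×10⁻¹⁹)(0.58)(0.11)/2.49×10⁻²⁶ ≈ 4.1×10⁵ m/s.

v ≈ 4.1×10⁵ m/s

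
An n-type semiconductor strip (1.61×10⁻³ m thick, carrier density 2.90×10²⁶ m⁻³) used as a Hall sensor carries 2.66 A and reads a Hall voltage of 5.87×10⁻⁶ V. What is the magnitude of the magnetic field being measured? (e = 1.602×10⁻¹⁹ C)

B ≈ 0.165 T

From V_H = IB/(n e t), B = V_H n e t / I.
B = (5.87×10⁻⁶)(2.90×10²⁶)(1.602×10⁻¹⁹)(1.61×10⁻³)/2.66 ≈ 0.165 T.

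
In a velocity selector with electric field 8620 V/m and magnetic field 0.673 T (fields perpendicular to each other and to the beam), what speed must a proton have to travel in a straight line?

Zero net Lorentz force requires |qE| = |q v×B|, i.e. E = vB.
v = E/B = 8620/0.673 = 1.28×10⁴ m/s.
The result is independent of the particle's charge and mass.

v = 1.28×10⁴ m/s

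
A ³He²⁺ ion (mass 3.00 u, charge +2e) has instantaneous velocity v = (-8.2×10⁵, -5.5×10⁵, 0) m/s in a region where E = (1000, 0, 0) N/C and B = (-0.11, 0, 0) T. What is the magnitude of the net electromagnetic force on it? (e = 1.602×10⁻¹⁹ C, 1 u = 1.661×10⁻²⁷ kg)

v×B = (0, 0, -6.05×10⁴) N/C.
E + v×B = (1000, 0, -6.05×10⁴) N/C.
F = q(E + v×B) = (3.204×10⁻¹⁹ C)·(1000, 0, -6.05×10⁴) = (3.20×10⁻¹⁶, 0, -1.94×10⁻¹⁴) N.
|F| = 1.94×10⁻¹⁴ N.

|F| ≈ 1.94×10⁻¹⁴ N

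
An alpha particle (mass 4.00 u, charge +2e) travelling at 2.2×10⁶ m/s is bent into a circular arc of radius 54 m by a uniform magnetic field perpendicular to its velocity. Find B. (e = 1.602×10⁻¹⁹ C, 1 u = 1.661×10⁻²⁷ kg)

B ≈ 8.4×10⁻⁴ T

From |q|vB = mv²/r, B = mv/(|q|r).
B = (6.644×10⁻²⁷)(2.2×10⁶)/((3.204×10⁻¹⁹)(54)) ≈ 8.4×10⁻⁴ T.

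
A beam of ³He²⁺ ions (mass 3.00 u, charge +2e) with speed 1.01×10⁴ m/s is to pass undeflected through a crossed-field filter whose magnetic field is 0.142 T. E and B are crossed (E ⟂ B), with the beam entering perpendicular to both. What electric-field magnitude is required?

E = 1430 V/m

For straight-line motion qE = qvB, so E = vB.
E = 1.01×10⁴ × 0.142 = 1430 V/m.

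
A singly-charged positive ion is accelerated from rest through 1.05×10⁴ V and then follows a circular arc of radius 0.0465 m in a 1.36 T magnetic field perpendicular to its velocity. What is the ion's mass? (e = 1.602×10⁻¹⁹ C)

Combine |q|V = ½mv² and r = mv/(|q|B): eliminate v to get m = qB²r²/(2V).
m = (1.602×10⁻¹⁹)(1.36)²(0.0465)²/(2·1.05×10⁴) ≈ 3.05×10⁻²⁶ kg.

m ≈ 3.05×10⁻²⁶ kg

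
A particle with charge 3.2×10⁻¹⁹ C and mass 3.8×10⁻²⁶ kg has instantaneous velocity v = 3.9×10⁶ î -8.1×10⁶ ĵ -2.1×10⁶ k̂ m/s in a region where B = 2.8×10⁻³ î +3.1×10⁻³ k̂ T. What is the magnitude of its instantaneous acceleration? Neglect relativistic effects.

|a| ≈ 3.23×10¹¹ m/s²

v×B = (-2.51×10⁴, -1.80×10⁴, 2.27×10⁴) N/C.
F = q v×B = (3.2×10⁻¹⁹ C)·(-2.51×10⁴, -1.80×10⁴, 2.27×10⁴) = (-8.04×10⁻¹⁵, -5.75×10⁻¹⁵, 7.26×10⁻¹⁵) N.
|a| = |F|/m = 1.226×10⁻¹⁴/3.8×10⁻²⁶ ≈ 3.23×10¹¹ m/s².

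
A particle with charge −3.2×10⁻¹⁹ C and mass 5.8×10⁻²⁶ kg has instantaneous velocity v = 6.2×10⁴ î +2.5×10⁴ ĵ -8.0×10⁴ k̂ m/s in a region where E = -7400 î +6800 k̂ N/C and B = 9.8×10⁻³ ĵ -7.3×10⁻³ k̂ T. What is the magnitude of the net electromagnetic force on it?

|F| ≈ 3.22×10⁻¹⁵ N

v×B = (602, 453, 608) N/C.
E + v×B = (-6800, 453, 7410) N/C.
F = q(E + v×B) = (−3.2×10⁻¹⁹ C)·(-6800, 453, 7410) = (2.18×10⁻¹⁵, -1.45×10⁻¹⁶, -2.37×10⁻¹⁵) N.
|F| = 3.22×10⁻¹⁵ N.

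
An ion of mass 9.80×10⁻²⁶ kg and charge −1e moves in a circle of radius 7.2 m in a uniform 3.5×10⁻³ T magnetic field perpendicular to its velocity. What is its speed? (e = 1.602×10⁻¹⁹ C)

v ≈ 4.1×10⁴ m/s

From |q|vB = mv²/r, v = |q|Br/m.
v = (1.602×10⁻¹⁹)(3.5×10⁻³)(7.2)/9.80×10⁻²⁶ ≈ 4.1×10⁴ m/s.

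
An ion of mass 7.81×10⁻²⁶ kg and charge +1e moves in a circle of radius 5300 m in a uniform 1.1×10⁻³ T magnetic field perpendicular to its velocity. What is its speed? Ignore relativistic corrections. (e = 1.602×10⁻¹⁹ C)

From |q|vB = mv²/r, v = |q|Br/m.
v = (1.602×10⁻¹⁹)(1.1×10⁻³)(5300)/7.81×10⁻²⁶ ≈ 1.2×10⁷ m/s.

v ≈ 1.2×10⁷ m/s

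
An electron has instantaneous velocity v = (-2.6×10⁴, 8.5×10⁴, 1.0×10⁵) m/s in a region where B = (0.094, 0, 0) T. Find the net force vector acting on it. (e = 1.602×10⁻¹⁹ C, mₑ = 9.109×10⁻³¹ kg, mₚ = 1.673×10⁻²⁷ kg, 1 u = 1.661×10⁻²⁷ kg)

F ≈ (0, -1.51×10⁻¹⁵, 1.28×10⁻¹⁵) N

v×B = (0, 9400, -7990) N/C.
F = q v×B = (−1.602×10⁻¹⁹ C)·(0, 9400, -7990) = (0, -1.51×10⁻¹⁵, 1.28×10⁻¹⁵) N.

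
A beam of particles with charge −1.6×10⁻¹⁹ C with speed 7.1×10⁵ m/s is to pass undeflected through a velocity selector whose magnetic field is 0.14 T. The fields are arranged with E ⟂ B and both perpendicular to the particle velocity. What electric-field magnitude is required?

E = 9.9×10⁴ V/m

For straight-line motion qE = qvB, so E = vB.
E = 7.1×10⁵ × 0.14 = 9.9×10⁴ V/m.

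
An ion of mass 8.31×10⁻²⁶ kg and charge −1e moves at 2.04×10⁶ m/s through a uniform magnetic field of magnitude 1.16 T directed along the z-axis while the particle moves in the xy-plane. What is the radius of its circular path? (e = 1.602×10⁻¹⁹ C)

r ≈ 0.912 m

The magnetic force provides the centripetal force: |q|vB = mv²/r.
r = mv/(|q|B) = (8.31×10⁻²⁶)(2.04×10⁶)/((1.602×10⁻¹⁹)(1.16)) ≈ 0.912 m.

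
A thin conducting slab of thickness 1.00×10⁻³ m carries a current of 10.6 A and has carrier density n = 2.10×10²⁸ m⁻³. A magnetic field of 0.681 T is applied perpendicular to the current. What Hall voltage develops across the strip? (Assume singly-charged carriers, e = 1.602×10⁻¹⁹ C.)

V_H = IB/(n e t).
V_H = (10.6)(0.681)/((2.10×10²⁸)(1.602×10⁻¹⁹)(1.00×10⁻³)) ≈ 2.15×10⁻⁶ V.

V_H ≈ 2.15×10⁻⁶ V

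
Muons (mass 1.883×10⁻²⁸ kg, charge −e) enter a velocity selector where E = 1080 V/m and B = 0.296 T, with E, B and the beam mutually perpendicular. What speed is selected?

v = 3650 m/s

For undeflected motion the electric and magnetic forces balance: qE = qvB.
v = E/B = 1080/0.296 = 3650 m/s.
The result is independent of the particle's charge and mass.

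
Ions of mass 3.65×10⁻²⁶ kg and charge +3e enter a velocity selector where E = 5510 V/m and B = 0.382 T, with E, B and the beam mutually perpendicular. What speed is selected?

v = 1.44×10⁴ m/s

Zero net Lorentz force requires |qE| = |q v×B|, i.e. E = vB.
v = E/B = 5510/0.382 = 1.44×10⁴ m/s.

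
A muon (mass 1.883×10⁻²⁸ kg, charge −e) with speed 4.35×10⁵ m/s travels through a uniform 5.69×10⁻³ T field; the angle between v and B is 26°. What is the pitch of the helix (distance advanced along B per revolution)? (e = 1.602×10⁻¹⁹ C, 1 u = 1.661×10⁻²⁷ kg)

p ≈ 0.507 m

v∥ = v cosθ = 4.35×10⁵·cos26° ≈ 3.910×10⁵ m/s.
T = 2πm/(|q|B) = 2π(1.883×10⁻²⁸)/((1.602×10⁻¹⁹)(5.69×10⁻³)) ≈ 1.298×10⁻⁶ s.
pitch = v∥ T = (3.910×10⁵)(1.298×10⁻⁶) ≈ 0.507 m.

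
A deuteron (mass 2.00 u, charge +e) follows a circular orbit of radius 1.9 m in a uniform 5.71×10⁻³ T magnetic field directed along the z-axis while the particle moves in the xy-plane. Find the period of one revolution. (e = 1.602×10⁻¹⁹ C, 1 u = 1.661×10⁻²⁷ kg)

T ≈ 2.28×10⁻⁵ s

The cyclotron period depends only on m, q, B: T = 2πm/(|q|B).
T = 2π(3.322×10⁻²⁷)/((1.602×10⁻¹⁹)(5.71×10⁻³)) ≈ 2.28×10⁻⁵ s.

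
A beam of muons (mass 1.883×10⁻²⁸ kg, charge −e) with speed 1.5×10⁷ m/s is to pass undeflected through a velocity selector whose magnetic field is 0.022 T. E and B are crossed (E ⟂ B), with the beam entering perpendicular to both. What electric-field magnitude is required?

For straight-line motion qE = qvB, so E = vB.
E = 1.5×10⁷ × 0.022 = 3.3×10⁵ V/m.

E = 3.3×10⁵ V/m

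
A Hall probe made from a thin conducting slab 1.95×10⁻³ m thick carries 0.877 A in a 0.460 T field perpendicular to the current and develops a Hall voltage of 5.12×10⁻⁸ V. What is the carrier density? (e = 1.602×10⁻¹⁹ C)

n ≈ 2.52×10²⁸ m⁻³

From V_H = IB/(n e t), n = IB/(V_H e t).
n = (0.877)(0.460)/((5.12×10⁻⁸)(1.602×10⁻¹⁹)(1.95×10⁻³)) ≈ 2.52×10²⁸ m⁻³.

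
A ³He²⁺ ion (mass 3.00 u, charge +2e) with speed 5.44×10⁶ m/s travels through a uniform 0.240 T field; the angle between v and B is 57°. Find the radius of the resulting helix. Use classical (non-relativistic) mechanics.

r ≈ 0.296 m

v⊥ = v sinθ = 5.44×10⁶·sin57° ≈ 4.562×10⁶ m/s.
r = m v⊥/(|q|B) = (4.983×10⁻²⁷)(4.562×10⁶)/((3.204×10⁻¹⁹)(0.240)) ≈ 0.296 m.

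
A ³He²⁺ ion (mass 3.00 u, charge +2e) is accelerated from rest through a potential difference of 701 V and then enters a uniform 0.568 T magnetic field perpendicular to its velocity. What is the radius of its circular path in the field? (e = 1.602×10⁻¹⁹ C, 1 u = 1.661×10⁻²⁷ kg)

Acceleration: |q|V = ½mv² ⇒ v = √(2|q|V/m) = √(2·3.204×10⁻¹⁹·701/4.983×10⁻²⁷) ≈ 3.002×10⁵ m/s.
In the field: r = mv/(|q|B) = (4.983×10⁻²⁷)(3.002×10⁵)/((3.204×10⁻¹⁹)(0.568)) ≈ 8.22×10⁻³ m.

r ≈ 8.22×10⁻³ m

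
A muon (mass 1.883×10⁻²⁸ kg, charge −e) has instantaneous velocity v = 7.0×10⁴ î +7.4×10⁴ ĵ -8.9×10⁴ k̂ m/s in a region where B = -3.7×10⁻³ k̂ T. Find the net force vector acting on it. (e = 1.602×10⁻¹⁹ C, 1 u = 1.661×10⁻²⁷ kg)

v×B = (-274, 259, 0) N/C.
F = q v×B = (−1.602×10⁻¹⁹ C)·(-274, 259, 0) = (4.39×10⁻¹⁷, -4.15×10⁻¹⁷, 0) N.

F ≈ (4.39×10⁻¹⁷, -4.15×10⁻¹⁷, 0) N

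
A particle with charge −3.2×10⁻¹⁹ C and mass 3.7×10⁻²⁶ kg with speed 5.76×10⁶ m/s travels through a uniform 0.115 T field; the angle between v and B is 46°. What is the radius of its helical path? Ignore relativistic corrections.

v⊥ = v sinθ = 5.76×10⁶·sin46° ≈ 4.143×10⁶ m/s.
r = m v⊥/(|q|B) = (3.7×10⁻²⁶)(4.143×10⁶)/((3.2×10⁻¹⁹)(0.115)) ≈ 4.17 m.

r ≈ 4.17 m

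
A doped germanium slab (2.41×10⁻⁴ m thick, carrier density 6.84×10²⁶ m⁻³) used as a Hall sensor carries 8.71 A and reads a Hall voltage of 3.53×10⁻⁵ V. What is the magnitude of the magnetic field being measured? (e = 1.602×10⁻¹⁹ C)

From V_H = IB/(n e t), B = V_H n e t / I.
B = (3.53×10⁻⁵)(6.84×10²⁶)(1.602×10⁻¹⁹)(2.41×10⁻⁴)/8.71 ≈ 0.107 T.

B ≈ 0.107 T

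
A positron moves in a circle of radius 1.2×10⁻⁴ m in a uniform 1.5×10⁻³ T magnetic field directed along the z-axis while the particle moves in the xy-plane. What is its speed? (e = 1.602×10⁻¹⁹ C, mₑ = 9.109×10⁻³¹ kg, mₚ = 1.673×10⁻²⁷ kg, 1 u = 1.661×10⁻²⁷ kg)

v ≈ 3.2×10⁴ m/s

From |q|vB = mv²/r, v = |q|Br/m.
v = (1.602×10⁻¹⁹)(1.5×10⁻³)(1.2×10⁻⁴)/9.109×10⁻³¹ ≈ 3.2×10⁴ m/s.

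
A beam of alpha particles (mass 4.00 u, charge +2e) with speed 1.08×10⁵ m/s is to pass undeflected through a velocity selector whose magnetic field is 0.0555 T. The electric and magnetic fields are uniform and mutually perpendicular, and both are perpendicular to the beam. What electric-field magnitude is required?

E = 5990 V/m

For straight-line motion qE = qvB, so E = vB.
E = 1.08×10⁵ × 0.0555 = 5990 V/m.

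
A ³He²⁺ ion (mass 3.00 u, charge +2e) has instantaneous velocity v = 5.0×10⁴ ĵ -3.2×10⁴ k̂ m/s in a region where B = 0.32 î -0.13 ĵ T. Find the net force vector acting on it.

F ≈ (-1.33×10⁻¹⁵, -3.28×10⁻¹⁵, -5.13×10⁻¹⁵) N

v×B = (-4160, -1.02×10⁴, -1.60×10⁴) N/C.
F = q v×B = (3.204×10⁻¹⁹ C)·(-4160, -1.02×10⁴, -1.60×10⁴) = (-1.33×10⁻¹⁵, -3.28×10⁻¹⁵, -5.13×10⁻¹⁵) N.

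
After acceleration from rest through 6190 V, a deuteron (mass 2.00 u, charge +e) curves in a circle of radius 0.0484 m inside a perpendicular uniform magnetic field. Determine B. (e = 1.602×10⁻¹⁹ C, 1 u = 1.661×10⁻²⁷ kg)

B ≈ 0.331 T

v = √(2|q|V/m) = √(2·1.602×10⁻¹⁹·6190/3.322×10⁻²⁷) ≈ 7.727×10⁵ m/s.
B = mv/(|q|r) = (3.322×10⁻²⁷)(7.727×10⁵)/((1.602×10⁻¹⁹)(0.0484)) ≈ 0.331 T.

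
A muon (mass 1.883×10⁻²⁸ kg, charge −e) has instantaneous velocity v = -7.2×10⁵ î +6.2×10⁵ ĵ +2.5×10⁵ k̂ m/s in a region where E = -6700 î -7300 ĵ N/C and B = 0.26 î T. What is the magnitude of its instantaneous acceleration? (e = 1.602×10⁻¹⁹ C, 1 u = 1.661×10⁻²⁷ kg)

v×B = (0, 6.50×10⁴, -1.61×10⁵) N/C.
E + v×B = (-6700, 5.77×10⁴, -1.61×10⁵) N/C.
F = q(E + v×B) = (−1.602×10⁻¹⁹ C)·(-6700, 5.77×10⁴, -1.61×10⁵) = (1.07×10⁻¹⁵, -9.24×10⁻¹⁵, 2.58×10⁻¹⁴) N.
|a| = |F|/m = 2.745×10⁻¹⁴/1.883×10⁻²⁸ ≈ 1.46×10¹⁴ m/s².

|a| ≈ 1.46×10¹⁴ m/s²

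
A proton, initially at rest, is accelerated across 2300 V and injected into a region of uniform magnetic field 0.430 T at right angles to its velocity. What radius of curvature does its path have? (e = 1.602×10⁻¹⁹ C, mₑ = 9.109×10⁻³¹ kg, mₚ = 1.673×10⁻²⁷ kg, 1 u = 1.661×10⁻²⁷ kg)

r ≈ 0.0161 m

Acceleration: |q|V = ½mv² ⇒ v = √(2|q|V/m) = √(2·1.602×10⁻¹⁹·2300/1.673×10⁻²⁷) ≈ 6.637×10⁵ m/s.
In the field: r = mv/(|q|B) = (1.673×10⁻²⁷)(6.637×10⁵)/((1.602×10⁻¹⁹)(0.430)) ≈ 0.0161 m.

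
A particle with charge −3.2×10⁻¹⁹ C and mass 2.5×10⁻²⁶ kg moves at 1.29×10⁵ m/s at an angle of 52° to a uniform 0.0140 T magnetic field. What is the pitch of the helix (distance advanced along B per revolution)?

p ≈ 2.78 m

v∥ = v cosθ = 1.29×10⁵·cos52° ≈ 7.942×10⁴ m/s.
T = 2πm/(|q|B) = 2π(2.5×10⁻²⁶)/((3.2×10⁻¹⁹)(0.0140)) ≈ 3.506×10⁻⁵ s.
pitch = v∥ T = (7.942×10⁴)(3.506×10⁻⁵) ≈ 2.78 m.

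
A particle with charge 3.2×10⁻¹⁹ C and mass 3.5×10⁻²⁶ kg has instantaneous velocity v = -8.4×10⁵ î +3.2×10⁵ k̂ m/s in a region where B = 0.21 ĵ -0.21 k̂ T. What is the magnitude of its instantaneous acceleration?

|a| ≈ 2.36×10¹² m/s²

v×B = (-6.72×10⁴, -1.76×10⁵, -1.76×10⁵) N/C.
F = q v×B = (3.2×10⁻¹⁹ C)·(-6.72×10⁴, -1.76×10⁵, -1.76×10⁵) = (-2.15×10⁻¹⁴, -5.64×10⁻¹⁴, -5.64×10⁻¹⁴) N.
|a| = |F|/m = 8.268×10⁻¹⁴/3.5×10⁻²⁶ ≈ 2.36×10¹² m/s².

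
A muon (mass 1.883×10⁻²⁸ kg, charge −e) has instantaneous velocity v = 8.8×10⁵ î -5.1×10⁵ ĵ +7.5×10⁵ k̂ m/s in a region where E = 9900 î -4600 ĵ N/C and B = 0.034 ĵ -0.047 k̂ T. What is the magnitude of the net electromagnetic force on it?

v×B = (-1530, 4.14×10⁴, 2.99×10⁴) N/C.
E + v×B = (8370, 3.68×10⁴, 2.99×10⁴) N/C.
F = q(E + v×B) = (−1.602×10⁻¹⁹ C)·(8370, 3.68×10⁴, 2.99×10⁴) = (-1.34×10⁻¹⁵, -5.89×10⁻¹⁵, -4.79×10⁻¹⁵) N.
|F| = 7.71×10⁻¹⁵ N.

|F| ≈ 7.71×10⁻¹⁵ N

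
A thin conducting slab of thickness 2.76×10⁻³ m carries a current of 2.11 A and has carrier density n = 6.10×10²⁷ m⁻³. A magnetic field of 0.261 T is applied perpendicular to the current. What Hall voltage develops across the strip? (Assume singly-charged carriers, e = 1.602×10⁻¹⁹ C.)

V_H = IB/(n e t).
V_H = (2.11)(0.261)/((6.10×10²⁷)(1.602×10⁻¹⁹)(2.76×10⁻³)) ≈ 2.04×10⁻⁷ V.

V_H ≈ 2.04×10⁻⁷ V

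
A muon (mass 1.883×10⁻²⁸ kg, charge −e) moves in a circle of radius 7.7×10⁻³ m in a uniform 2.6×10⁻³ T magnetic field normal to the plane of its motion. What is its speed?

From |q|vB = mv²/r, v = |q|Br/m.
v = (1.602×10⁻¹⁹)(2.6×10⁻³)(7.7×10⁻³)/1.883×10⁻²⁸ ≈ 1.7×10⁴ m/s.

v ≈ 1.7×10⁴ m/s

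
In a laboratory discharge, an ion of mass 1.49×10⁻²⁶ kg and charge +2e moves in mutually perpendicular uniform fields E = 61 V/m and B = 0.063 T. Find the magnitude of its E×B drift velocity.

The E×B drift speed is v_d = E/B.
v_d = 61/0.063 = 970 m/s.

v_d ≈ 970 m/s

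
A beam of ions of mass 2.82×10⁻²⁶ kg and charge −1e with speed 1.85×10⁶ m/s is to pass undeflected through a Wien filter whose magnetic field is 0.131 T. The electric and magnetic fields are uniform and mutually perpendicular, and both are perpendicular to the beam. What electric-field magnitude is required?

E = 2.42×10⁵ V/m

For straight-line motion qE = qvB, so E = vB.
E = 1.85×10⁶ × 0.131 = 2.42×10⁵ V/m.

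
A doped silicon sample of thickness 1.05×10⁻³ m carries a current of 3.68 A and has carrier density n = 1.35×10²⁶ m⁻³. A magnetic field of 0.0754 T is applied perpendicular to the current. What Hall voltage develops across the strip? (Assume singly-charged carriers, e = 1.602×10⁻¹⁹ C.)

V_H = IB/(n e t).
V_H = (3.68)(0.0754)/((1.35×10²⁶)(1.602×10⁻¹⁹)(1.05×10⁻³)) ≈ 1.22×10⁻⁵ V.

V_H ≈ 1.22×10⁻⁵ V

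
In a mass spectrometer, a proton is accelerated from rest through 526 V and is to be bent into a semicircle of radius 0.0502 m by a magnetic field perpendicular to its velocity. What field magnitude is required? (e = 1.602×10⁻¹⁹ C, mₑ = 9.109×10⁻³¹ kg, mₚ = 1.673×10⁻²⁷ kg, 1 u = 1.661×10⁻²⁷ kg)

B ≈ 0.0660 T

v = √(2|q|V/m) = √(2·1.602×10⁻¹⁹·526/1.673×10⁻²⁷) ≈ 3.174×10⁵ m/s.
B = mv/(|q|r) = (1.673×10⁻²⁷)(3.174×10⁵)/((1.602×10⁻¹⁹)(0.0502)) ≈ 0.0660 T.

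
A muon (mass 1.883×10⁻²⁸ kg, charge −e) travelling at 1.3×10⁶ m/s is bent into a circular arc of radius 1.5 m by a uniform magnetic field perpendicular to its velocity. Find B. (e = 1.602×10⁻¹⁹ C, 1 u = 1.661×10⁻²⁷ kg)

B ≈ 1.0×10⁻³ T

From |q|vB = mv²/r, B = mv/(|q|r).
B = (1.883×10⁻²⁸)(1.3×10⁶)/((1.602×10⁻¹⁹)(1.5)) ≈ 1.0×10⁻³ T.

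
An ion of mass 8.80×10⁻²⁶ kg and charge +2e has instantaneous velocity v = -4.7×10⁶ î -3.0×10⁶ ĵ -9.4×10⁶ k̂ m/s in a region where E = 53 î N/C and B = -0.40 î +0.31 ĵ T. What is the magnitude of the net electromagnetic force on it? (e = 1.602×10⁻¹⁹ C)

v×B = (2.91×10⁶, 3.76×10⁶, -2.66×10⁶) N/C.
E + v×B = (2.91×10⁶, 3.76×10⁶, -2.66×10⁶) N/C.
F = q(E + v×B) = (3.204×10⁻¹⁹ C)·(2.91×10⁶, 3.76×10⁶, -2.66×10⁶) = (9.34×10⁻¹³, 1.20×10⁻¹², -8.51×10⁻¹³) N.
|F| = 1.75×10⁻¹² N.

|F| ≈ 1.75×10⁻¹² N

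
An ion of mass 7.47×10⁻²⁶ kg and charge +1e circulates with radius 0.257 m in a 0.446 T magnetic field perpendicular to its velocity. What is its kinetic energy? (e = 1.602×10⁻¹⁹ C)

v = |q|Br/m, then KE = ½mv² = (qBr)²/(2m).
v = (1.602×10⁻¹⁹)(0.446)(0.257)/7.47×10⁻²⁶ ≈ 2.458×10⁵ m/s.
KE = ½(7.47×10⁻²⁶)(2.458×10⁵)² ≈ 2.26×10⁻¹⁵ J = 1.41×10⁴ eV.

KE ≈ 1.41×10⁴ eV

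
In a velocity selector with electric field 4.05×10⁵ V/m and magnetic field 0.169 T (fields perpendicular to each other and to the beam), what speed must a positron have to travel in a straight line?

v = 2.40×10⁶ m/s

For undeflected motion the electric and magnetic forces balance: qE = qvB.
v = E/B = 4.05×10⁵/0.169 = 2.40×10⁶ m/s.
The result is independent of the particle's charge and mass.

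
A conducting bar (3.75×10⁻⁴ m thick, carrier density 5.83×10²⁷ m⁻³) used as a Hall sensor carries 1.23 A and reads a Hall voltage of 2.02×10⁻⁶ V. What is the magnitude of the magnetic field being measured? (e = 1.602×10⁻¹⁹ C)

B ≈ 0.575 T

From V_H = IB/(n e t), B = V_H n e t / I.
B = (2.02×10⁻⁶)(5.83×10²⁷)(1.602×10⁻¹⁹)(3.75×10⁻⁴)/1.23 ≈ 0.575 T.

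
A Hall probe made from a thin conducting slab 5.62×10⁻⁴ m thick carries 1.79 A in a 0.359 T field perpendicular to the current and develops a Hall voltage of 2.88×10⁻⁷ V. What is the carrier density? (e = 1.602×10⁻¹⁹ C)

From V_H = IB/(n e t), n = IB/(V_H e t).
n = (1.79)(0.359)/((2.88×10⁻⁷)(1.602×10⁻¹⁹)(5.62×10⁻⁴)) ≈ 2.48×10²⁸ m⁻³.

n ≈ 2.48×10²⁸ m⁻³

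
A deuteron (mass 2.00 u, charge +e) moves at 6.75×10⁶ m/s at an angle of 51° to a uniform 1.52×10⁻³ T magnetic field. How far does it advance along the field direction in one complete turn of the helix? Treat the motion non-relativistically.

p ≈ 364 m

v∥ = v cosθ = 6.75×10⁶·cos51° ≈ 4.248×10⁶ m/s.
T = 2πm/(|q|B) = 2π(3.322×10⁻²⁷)/((1.602×10⁻¹⁹)(1.52×10⁻³)) ≈ 8.572×10⁻⁵ s.
pitch = v∥ T = (4.248×10⁶)(8.572×10⁻⁵) ≈ 364 m.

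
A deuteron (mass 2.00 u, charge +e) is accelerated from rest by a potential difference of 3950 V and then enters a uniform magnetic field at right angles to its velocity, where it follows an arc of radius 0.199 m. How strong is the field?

B ≈ 0.0643 T

v = √(2|q|V/m) = √(2·1.602×10⁻¹⁹·3950/3.322×10⁻²⁷) ≈ 6.172×10⁵ m/s.
B = mv/(|q|r) = (3.322×10⁻²⁷)(6.172×10⁵)/((1.602×10⁻¹⁹)(0.199)) ≈ 0.0643 T.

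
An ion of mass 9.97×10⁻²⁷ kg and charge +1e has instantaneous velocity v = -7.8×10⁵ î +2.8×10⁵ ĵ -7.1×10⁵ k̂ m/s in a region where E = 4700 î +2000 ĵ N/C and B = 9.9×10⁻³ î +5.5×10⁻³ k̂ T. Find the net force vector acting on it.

v×B = (1540, -2740, -2770) N/C.
E + v×B = (6240, -739, -2770) N/C.
F = q(E + v×B) = (1.602×10⁻¹⁹ C)·(6240, -739, -2770) = (1.00×10⁻¹⁵, -1.18×10⁻¹⁶, -4.44×10⁻¹⁶) N.

F ≈ (1.00×10⁻¹⁵, -1.18×10⁻¹⁶, -4.44×10⁻¹⁶) N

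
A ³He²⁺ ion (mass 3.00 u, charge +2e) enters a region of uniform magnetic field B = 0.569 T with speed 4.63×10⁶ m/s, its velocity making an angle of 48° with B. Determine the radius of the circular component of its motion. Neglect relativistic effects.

r ≈ 0.0940 m

v⊥ = v sinθ = 4.63×10⁶·sin48° ≈ 3.441×10⁶ m/s.
r = m v⊥/(|q|B) = (4.983×10⁻²⁷)(3.441×10⁶)/((3.204×10⁻¹⁹)(0.569)) ≈ 0.0940 m.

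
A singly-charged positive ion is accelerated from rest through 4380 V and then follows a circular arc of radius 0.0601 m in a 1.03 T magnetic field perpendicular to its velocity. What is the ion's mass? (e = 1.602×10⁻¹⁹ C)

Combine |q|V = ½mv² and r = mv/(|q|B): eliminate v to get m = qB²r²/(2V).
m = (1.602×10⁻¹⁹)(1.03)²(0.0601)²/(2·4380) ≈ 7.01×10⁻²⁶ kg.

m ≈ 7.01×10⁻²⁶ kg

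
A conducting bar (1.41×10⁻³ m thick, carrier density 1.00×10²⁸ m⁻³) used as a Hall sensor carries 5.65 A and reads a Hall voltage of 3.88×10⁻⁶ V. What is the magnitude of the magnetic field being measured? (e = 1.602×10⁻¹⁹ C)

B ≈ 1.55 T

From V_H = IB/(n e t), B = V_H n e t / I.
B = (3.88×10⁻⁶)(1.00×10²⁸)(1.602×10⁻¹⁹)(1.41×10⁻³)/5.65 ≈ 1.55 T.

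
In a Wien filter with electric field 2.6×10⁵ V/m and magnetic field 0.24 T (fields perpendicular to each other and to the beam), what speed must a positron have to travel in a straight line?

v = 1.1×10⁶ m/s

Zero net Lorentz force requires |qE| = |q v×B|, i.e. E = vB.
v = E/B = 2.6×10⁵/0.24 = 1.1×10⁶ m/s.
The result is independent of the particle's charge and mass.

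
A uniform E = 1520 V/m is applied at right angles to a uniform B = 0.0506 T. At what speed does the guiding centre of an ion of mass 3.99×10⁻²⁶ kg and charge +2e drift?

v_d ≈ 3.00×10⁴ m/s

In crossed fields the guiding centre drifts at v_d = |E×B|/B² = E/B, independent of charge and mass.
v_d = 1520/0.0506 = 3.00×10⁴ m/s.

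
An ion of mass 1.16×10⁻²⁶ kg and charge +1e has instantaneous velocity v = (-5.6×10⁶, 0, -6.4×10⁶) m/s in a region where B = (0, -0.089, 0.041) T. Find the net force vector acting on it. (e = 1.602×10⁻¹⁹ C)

v×B = (-5.70×10⁵, 2.30×10⁵, 4.98×10⁵) N/C.
F = q v×B = (1.602×10⁻¹⁹ C)·(-5.70×10⁵, 2.30×10⁵, 4.98×10⁵) = (-9.12×10⁻¹⁴, 3.68×10⁻¹⁴, 7.98×10⁻¹⁴) N.

F ≈ (-9.12×10⁻¹⁴, 3.68×10⁻¹⁴, 7.98×10⁻¹⁴) N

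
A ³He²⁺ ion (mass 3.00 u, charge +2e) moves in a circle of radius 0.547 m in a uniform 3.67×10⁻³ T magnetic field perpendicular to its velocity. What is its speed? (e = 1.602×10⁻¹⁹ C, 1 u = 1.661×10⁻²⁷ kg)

v ≈ 1.29×10⁵ m/s

From |q|vB = mv²/r, v = |q|Br/m.
v = (3.204×10⁻¹⁹)(3.67×10⁻³)(0.547)/4.983×10⁻²⁷ ≈ 1.29×10⁵ m/s.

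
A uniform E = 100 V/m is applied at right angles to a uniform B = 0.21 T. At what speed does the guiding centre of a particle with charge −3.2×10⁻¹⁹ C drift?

The steady drift has the magnetic force balancing the electric force, so v_d = E/B.
v_d = 100/0.21 = 480 m/s.

v_d ≈ 480 m/s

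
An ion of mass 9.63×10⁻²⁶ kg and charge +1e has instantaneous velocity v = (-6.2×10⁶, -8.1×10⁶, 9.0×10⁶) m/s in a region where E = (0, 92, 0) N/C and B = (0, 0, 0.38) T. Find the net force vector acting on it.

v×B = (-3.08×10⁶, 2.36×10⁶, 0) N/C.
E + v×B = (-3.08×10⁶, 2.36×10⁶, 0) N/C.
F = q(E + v×B) = (1.602×10⁻¹⁹ C)·(-3.08×10⁶, 2.36×10⁶, 0) = (-4.93×10⁻¹³, 3.77×10⁻¹³, 0) N.

F ≈ (-4.93×10⁻¹³, 3.77×10⁻¹³, 0) N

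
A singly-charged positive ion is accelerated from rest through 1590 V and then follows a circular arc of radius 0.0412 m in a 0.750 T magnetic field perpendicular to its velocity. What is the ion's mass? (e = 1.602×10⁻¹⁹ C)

Combine |q|V = ½mv² and r = mv/(|q|B): eliminate v to get m = qB²r²/(2V).
m = (1.602×10⁻¹⁹)(0.750)²(0.0412)²/(2·1590) ≈ 4.81×10⁻²⁶ kg.

m ≈ 4.81×10⁻²⁶ kg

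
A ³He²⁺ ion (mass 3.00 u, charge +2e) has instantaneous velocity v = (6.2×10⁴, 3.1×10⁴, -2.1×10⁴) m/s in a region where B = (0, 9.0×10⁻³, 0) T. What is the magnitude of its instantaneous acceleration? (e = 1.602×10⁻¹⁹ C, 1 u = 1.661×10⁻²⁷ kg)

v×B = (189, 0, 558) N/C.
F = q v×B = (3.204×10⁻¹⁹ C)·(189, 0, 558) = (6.06×10⁻¹⁷, 0, 1.79×10⁻¹⁶) N.
|a| = |F|/m = 1.888×10⁻¹⁶/4.983×10⁻²⁷ ≈ 3.79×10¹⁰ m/s².

|a| ≈ 3.79×10¹⁰ m/s²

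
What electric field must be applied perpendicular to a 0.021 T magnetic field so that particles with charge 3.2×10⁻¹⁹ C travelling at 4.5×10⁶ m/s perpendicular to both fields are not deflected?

E = 9.4×10⁴ V/m

For straight-line motion qE = qvB, so E = vB.
E = 4.5×10⁶ × 0.021 = 9.4×10⁴ V/m.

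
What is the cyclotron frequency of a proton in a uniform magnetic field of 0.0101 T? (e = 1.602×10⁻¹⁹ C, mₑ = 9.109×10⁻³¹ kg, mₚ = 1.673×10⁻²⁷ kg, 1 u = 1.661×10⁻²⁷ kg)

f = |q|B/(2πm).
f = (1.602×10⁻¹⁹)(0.0101)/(2π·1.673×10⁻²⁷) ≈ 1.54×10⁵ Hz.

f ≈ 1.54×10⁵ Hz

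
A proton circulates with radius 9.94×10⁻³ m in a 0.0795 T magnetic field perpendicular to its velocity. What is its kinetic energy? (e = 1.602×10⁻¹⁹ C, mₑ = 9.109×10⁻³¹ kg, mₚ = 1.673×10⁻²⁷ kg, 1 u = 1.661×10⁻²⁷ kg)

KE ≈ 4.79×10⁻¹⁸ J

v = |q|Br/m, then KE = ½mv² = (qBr)²/(2m).
v = (1.602×10⁻¹⁹)(0.0795)(9.94×10⁻³)/1.673×10⁻²⁷ ≈ 7.567×10⁴ m/s.
KE = ½(1.673×10⁻²⁷)(7.567×10⁴)² ≈ 4.79×10⁻¹⁸ J.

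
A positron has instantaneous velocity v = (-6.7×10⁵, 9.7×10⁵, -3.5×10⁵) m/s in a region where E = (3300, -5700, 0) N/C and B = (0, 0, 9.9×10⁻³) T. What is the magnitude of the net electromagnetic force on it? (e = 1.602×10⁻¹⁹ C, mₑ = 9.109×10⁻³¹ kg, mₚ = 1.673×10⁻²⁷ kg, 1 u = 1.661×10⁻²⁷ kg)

v×B = (9600, 6630, 0) N/C.
E + v×B = (1.29×10⁴, 933, 0) N/C.
F = q(E + v×B) = (1.602×10⁻¹⁹ C)·(1.29×10⁴, 933, 0) = (2.07×10⁻¹⁵, 1.49×10⁻¹⁶, 0) N.
|F| = 2.07×10⁻¹⁵ N.

|F| ≈ 2.07×10⁻¹⁵ N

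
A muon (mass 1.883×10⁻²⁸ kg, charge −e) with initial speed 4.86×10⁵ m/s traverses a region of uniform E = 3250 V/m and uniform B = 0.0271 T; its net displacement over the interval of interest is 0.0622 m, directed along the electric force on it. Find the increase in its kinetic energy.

ΔKE ≈ 3.24×10⁻¹⁷ J

The magnetic force is always ⟂ v and does no work; only the electric force changes KE.
ΔKE = F_E · d = |q|E d = (1.602×10⁻¹⁹)(3250)(0.0622) ≈ 3.24×10⁻¹⁷ J.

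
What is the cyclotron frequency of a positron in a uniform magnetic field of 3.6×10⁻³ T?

f = |q|B/(2πm).
f = (1.602×10⁻¹⁹)(3.6×10⁻³)/(2π·9.109×10⁻³¹) ≈ 1.0×10⁸ Hz.

f ≈ 1.0×10⁸ Hz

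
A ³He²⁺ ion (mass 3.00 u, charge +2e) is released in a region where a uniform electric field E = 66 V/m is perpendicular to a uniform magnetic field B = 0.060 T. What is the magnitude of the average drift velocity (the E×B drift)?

v_d ≈ 1100 m/s

The E×B drift speed is v_d = E/B.
v_d = 66/0.060 = 1100 m/s.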